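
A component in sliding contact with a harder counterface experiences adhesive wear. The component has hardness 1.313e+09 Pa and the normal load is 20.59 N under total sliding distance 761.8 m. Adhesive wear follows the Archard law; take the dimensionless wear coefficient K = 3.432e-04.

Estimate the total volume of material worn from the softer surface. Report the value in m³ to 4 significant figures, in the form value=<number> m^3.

Shown intermediates are rounded; each operation maintains full float precision — rounded once at the end, at four significant figures.
As SI base values: W = 20.59 N, H = 1.313e+09 Pa, K = 3.432e-04.
Wear volume V = K·W·L/H = 3.432e-04 · 20.59 · 761.8 / 1.313e+09 = 4.100e-09 m³.

value=4.100e-09 m^3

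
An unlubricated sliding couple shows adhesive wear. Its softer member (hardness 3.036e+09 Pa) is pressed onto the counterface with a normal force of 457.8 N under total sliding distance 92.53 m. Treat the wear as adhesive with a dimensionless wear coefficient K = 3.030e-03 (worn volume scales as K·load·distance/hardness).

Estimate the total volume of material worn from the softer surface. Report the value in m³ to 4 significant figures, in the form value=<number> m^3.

The intermediates are printed rounded — the algebra runs at full precision, and a lone final rounding, at 4 significant digits.
Working in SI base units: W = 457.8 N, H = 3.036e+09 Pa, K = 3.030e-03.
Archard volume V = K·W·L/H = 3.030e-03 · 457.8 · 92.53 / 3.036e+09 = 4.228e-08 m³.

value=4.228e-08 m^3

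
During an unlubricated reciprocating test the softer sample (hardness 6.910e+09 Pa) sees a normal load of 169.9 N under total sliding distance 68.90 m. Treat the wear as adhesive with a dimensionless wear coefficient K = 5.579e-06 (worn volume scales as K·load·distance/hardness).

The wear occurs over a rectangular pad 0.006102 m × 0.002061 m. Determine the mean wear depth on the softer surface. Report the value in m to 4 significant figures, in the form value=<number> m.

Each operation keeps full precision — intermediate values are displayed rounded, and rounded just once: 4 significant digits.
Contact area A = 0.006102 m × 0.002061 m = 1.258e-05 m².
In SI base units, W = 169.9 N, H = 6.910e+09 Pa, K = 5.579e-06.
Wear volume V = K·W·L/H = 5.579e-06 · 169.9 · 68.90 / 6.910e+09 = 9.451e-12 m³.
Mean depth h = V/A = 9.451e-12 / 1.258e-05 = 7.515e-07 m.

value=7.515e-07 m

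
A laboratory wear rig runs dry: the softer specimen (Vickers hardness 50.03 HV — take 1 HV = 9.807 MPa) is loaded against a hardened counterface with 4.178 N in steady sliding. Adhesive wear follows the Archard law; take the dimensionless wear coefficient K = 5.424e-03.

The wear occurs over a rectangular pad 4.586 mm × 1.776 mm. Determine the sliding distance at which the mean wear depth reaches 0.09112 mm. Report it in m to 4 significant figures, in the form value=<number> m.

The intermediates are displayed rounded, and the algebra carries exact precision — rounded just once, at 4 significant figures.
Convert: Hardness H = 50.03 HV × 9.807 MPa/HV = 490.6 MPa = 4.906e+08 Pa.
Convert: Pad sides 4.586 mm × 1.776 mm = 0.004586 m × 0.001776 m. Contact area A = 0.004586 m × 0.001776 m = 8.145e-06 m².
Convert: Depth limit h_lim = 0.09112 mm = 9.112e-05 m.
SI base units throughout: W = 4.178 N, H = 4.906e+08 Pa, K = 5.424e-03.
Limit volume V_lim = h_lim·A = 9.112e-05 · 8.145e-06 = 7.421e-10 m³.
Life L = V_lim·H/(K·W) = 7.421e-10 · 4.906e+08 / (5.424e-03 · 4.178) = 16.07 m.

value=16.07 m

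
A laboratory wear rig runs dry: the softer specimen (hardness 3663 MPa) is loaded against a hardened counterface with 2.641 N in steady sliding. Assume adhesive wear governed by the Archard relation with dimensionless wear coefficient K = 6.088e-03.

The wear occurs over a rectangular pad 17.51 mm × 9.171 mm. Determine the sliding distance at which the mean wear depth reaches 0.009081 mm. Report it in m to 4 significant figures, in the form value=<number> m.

value=332.2 m

Intermediate values appear rounded; every step maintains full precision — one final rounding: four significant figures.
Hardness H = 3663 MPa = 3.663e+09 Pa.
Pad sides 17.51 mm × 9.171 mm = 0.01751 m × 0.009171 m. Contact area A = 0.01751 m × 0.009171 m = 1.606e-04 m².
Depth limit h_lim = 0.009081 mm = 9.081e-06 m.
Restated in SI base units: W = 2.641 N, H = 3.663e+09 Pa, K = 6.088e-03.
Wearable volume V_lim = h_lim·A = 9.081e-06 · 1.606e-04 = 1.458e-09 m³.
Thus life L = V_lim·H/(K·W) = 1.458e-09 · 3.663e+09 / (6.088e-03 · 2.641) = 332.2 m.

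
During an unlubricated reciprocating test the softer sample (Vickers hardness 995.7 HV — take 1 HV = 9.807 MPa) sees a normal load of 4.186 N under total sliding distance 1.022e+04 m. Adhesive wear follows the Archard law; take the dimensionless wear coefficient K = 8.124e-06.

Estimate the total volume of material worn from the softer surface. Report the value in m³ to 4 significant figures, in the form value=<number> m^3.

Printed values are rounded; every step maintains full precision, and one last rounding to 4 significant figures.
Convert: Hardness H = 995.7 HV × 9.807 MPa/HV = 9765 MPa = 9.765e+09 Pa.
In SI base units: W = 4.186 N, H = 9.765e+09 Pa, K = 8.124e-06.
The Archard volume V = K·W·L/H = 8.124e-06 · 4.186 · 1.022e+04 / 9.765e+09 = 3.559e-11 m³.

value=3.559e-11 m^3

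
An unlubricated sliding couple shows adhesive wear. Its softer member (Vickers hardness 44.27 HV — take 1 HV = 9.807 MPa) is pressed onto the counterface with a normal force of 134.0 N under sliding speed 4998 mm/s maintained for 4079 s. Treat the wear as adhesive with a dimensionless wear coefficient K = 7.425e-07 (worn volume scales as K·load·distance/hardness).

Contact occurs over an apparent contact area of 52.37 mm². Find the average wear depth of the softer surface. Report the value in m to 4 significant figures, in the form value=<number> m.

value=8.921e-05 m

All arithmetic keeps exact precision; intermediate values are shown rounded. Rounded just once, at four significant figures.
Convert: Sliding speed v = 4998 mm/s = 4.998 m/s. Total distance L = v·t = 4.998 m/s × 4079 s = 2.039e+04 m.
Convert: Hardness H = 44.27 HV × 9.807 MPa/HV = 434.2 MPa = 4.342e+08 Pa.
Convert: Contact area A = 52.37 mm² = 5.237e-05 m².
Collected in SI base units: W = 134.0 N, H = 4.342e+08 Pa, K = 7.425e-07.
The Archard volume V = K·W·L/H = 7.425e-07 · 134.0 · 2.039e+04 / 4.342e+08 = 4.672e-09 m³.
Depth of wear h = V/A = 4.672e-09 / 5.237e-05 = 8.921e-05 m.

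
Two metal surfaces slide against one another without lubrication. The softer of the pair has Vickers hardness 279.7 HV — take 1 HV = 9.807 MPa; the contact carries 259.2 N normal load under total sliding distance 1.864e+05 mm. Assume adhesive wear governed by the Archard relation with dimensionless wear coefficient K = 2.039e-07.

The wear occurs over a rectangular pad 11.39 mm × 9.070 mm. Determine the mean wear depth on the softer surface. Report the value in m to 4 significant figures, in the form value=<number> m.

The computation holds full precision, and the intermediates are displayed rounded. Rounded just once, at 4 significant figures.
Distance covered L = 1.864e+05 mm = 186.4 m.
Hardness H = 279.7 HV × 9.807 MPa/HV = 2743 MPa = 2.743e+09 Pa.
Pad sides 11.39 mm × 9.070 mm = 0.01139 m × 0.009070 m. Contact area A = 0.01139 m × 0.009070 m = 1.033e-04 m².
In SI base units, W = 259.2 N, H = 2.743e+09 Pa, K = 2.039e-07.
Archard relation: V = K·W·L/H = 2.039e-07 · 259.2 · 186.4 / 2.743e+09 = 3.591e-12 m³.
Depth of wear h = V/A = 3.591e-12 / 1.033e-04 = 3.476e-08 m.

value=3.476e-08 m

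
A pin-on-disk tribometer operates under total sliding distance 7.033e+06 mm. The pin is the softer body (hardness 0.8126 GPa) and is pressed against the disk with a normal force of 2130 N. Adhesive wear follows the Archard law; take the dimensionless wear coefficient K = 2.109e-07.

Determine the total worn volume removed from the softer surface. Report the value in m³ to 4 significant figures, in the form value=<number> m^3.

Intermediates appear rounded — every step maintains full float precision — a lone final rounding: four significant digits.
Total distance L = 7.033e+06 mm = 7033 m.
Hardness H = 0.8126 GPa = 8.126e+08 Pa.
Working in SI base units: W = 2130 N, H = 8.126e+08 Pa, K = 2.109e-07.
Archard relation: V = K·W·L/H = 2.109e-07 · 2130 · 7033 / 8.126e+08 = 3.888e-09 m³.

value=3.888e-09 m^3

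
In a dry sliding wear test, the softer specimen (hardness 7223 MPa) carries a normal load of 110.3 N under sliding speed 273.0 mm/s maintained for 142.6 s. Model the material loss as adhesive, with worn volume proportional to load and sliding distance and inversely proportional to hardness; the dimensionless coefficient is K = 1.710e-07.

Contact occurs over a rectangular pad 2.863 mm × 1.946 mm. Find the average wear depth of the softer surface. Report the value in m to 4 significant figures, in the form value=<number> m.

The algebra maintains full float precision; quoted intermediates are rounded, and rounded once at the end: 4 significant figures.
Sliding speed v = 273.0 mm/s = 0.2730 m/s. The distance L = v·t = 0.2730 m/s × 142.6 s = 38.93 m.
Hardness H = 7223 MPa = 7.223e+09 Pa.
Pad sides 2.863 mm × 1.946 mm = 0.002863 m × 0.001946 m. Contact area A = 0.002863 m × 0.001946 m = 5.571e-06 m².
As SI base values: W = 110.3 N, H = 7.223e+09 Pa, K = 1.710e-07.
Archard volume V = K·W·L/H = 1.710e-07 · 110.3 · 38.93 / 7.223e+09 = 1.017e-13 m³.
Depth h = V/A = 1.017e-13 / 5.571e-06 = 1.825e-08 m.

value=1.825e-08 m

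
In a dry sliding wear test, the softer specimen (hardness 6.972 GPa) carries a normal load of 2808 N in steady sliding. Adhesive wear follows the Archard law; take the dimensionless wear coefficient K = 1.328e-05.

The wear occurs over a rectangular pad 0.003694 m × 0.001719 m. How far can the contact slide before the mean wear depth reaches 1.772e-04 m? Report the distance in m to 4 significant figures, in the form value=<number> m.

All working math maintains full precision — printed values are rounded — one final rounding, at 4 significant digits.
Convert: Hardness H = 6.972 GPa = 6.972e+09 Pa.
Convert: Contact area A = 0.003694 m × 0.001719 m = 6.350e-06 m².
As SI base values: W = 2808 N, H = 6.972e+09 Pa, K = 1.328e-05.
Limit volume V_lim = h_lim·A = 1.772e-04 · 6.350e-06 = 1.125e-09 m³.
Sliding life L = V_lim·H/(K·W) = 1.125e-09 · 6.972e+09 / (1.328e-05 · 2808) = 210.4 m.

value=210.4 m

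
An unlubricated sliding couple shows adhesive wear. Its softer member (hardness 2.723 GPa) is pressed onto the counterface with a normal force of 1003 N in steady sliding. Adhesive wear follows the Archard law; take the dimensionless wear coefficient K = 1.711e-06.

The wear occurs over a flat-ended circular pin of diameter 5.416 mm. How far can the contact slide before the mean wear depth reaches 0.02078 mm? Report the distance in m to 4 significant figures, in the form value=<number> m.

value=759.6 m

Intermediates appear rounded. The computation keeps full float precision. Rounded once at the end: four significant digits.
Hardness H = 2.723 GPa = 2.723e+09 Pa.
Pin diameter d = 5.416 mm = 0.005416 m. Contact area A = π·d²/4 = π·(0.005416 m)²/4 = 2.304e-05 m².
Depth limit h_lim = 0.02078 mm = 2.078e-05 m.
Restated in SI base units: W = 1003 N, H = 2.723e+09 Pa, K = 1.711e-06.
Wearable volume V_lim = h_lim·A = 2.078e-05 · 2.304e-05 = 4.787e-10 m³.
Sliding life L = V_lim·H/(K·W) = 4.787e-10 · 2.723e+09 / (1.711e-06 · 1003) = 759.6 m.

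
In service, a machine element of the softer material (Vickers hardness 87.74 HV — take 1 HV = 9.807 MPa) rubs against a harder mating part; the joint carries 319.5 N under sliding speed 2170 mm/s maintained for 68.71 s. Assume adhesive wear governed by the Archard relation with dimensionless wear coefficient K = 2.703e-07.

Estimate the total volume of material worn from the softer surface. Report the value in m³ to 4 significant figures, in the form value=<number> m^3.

value=1.496e-11 m^3

All arithmetic holds exact precision — intermediate values are shown rounded — rounded just once, at 4 significant figures.
Convert: Sliding speed v = 2170 mm/s = 2.170 m/s. The distance L = v·t = 2.170 m/s × 68.71 s = 149.1 m.
Convert: Hardness H = 87.74 HV × 9.807 MPa/HV = 860.5 MPa = 8.605e+08 Pa.
Working in SI base units: W = 319.5 N, H = 8.605e+08 Pa, K = 2.703e-07.
By Archard's law, V = K·W·L/H = 2.703e-07 · 319.5 · 149.1 / 8.605e+08 = 1.496e-11 m³.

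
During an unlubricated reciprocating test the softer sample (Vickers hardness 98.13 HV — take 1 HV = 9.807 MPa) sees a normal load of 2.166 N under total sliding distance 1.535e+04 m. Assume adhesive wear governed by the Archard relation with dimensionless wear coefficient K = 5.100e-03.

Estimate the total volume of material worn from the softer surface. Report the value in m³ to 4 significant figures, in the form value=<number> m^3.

value=1.762e-07 m^3

The intermediates appear rounded, and every step runs at full precision. Rounded just once: four significant digits.
Convert: Hardness H = 98.13 HV × 9.807 MPa/HV = 962.4 MPa = 9.624e+08 Pa.
Expressed in SI base units: W = 2.166 N, H = 9.624e+08 Pa, K = 5.100e-03.
Volume removed: V = K·W·L/H = 5.100e-03 · 2.166 · 1.535e+04 / 9.624e+08 = 1.762e-07 m³.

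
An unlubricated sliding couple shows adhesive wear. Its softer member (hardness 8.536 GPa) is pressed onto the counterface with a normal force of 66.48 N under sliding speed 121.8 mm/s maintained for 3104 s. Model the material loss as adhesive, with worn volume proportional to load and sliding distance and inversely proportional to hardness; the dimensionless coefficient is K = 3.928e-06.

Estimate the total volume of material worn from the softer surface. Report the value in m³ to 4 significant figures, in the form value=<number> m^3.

value=1.157e-11 m^3

The intermediates are displayed rounded, and the algebra keeps full precision; a single final rounding: four significant digits.
Sliding speed v = 121.8 mm/s = 0.1218 m/s. Sliding distance L = v·t = 0.1218 m/s × 3104 s = 378.1 m.
Hardness H = 8.536 GPa = 8.536e+09 Pa.
SI base units throughout: W = 66.48 N, H = 8.536e+09 Pa, K = 3.928e-06.
By Archard's law, V = K·W·L/H = 3.928e-06 · 66.48 · 378.1 / 8.536e+09 = 1.157e-11 m³.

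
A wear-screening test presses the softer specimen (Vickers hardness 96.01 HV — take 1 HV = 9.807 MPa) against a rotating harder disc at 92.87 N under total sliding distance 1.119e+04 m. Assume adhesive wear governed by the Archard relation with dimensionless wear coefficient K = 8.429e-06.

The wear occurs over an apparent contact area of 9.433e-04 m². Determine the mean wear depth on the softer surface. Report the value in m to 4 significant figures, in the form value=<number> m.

value=9.862e-06 m

All working math maintains full float precision; the intermediates are displayed rounded, and one last rounding to 4 significant digits.
Hardness H = 96.01 HV × 9.807 MPa/HV = 941.6 MPa = 9.416e+08 Pa.
Collected in SI base units: W = 92.87 N, H = 9.416e+08 Pa, K = 8.429e-06.
Archard relation: V = K·W·L/H = 8.429e-06 · 92.87 · 1.119e+04 / 9.416e+08 = 9.303e-09 m³.
Mean wear depth h = V/A = 9.303e-09 / 9.433e-04 = 9.862e-06 m.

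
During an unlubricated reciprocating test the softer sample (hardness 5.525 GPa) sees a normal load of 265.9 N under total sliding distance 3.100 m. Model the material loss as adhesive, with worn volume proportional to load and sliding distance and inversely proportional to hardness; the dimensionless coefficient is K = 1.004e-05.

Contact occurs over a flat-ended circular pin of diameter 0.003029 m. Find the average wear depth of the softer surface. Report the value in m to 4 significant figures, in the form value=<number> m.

Intermediate values are printed rounded. All working math carries full precision; rounded once at the end: four significant digits.
Convert: Hardness H = 5.525 GPa = 5.525e+09 Pa.
Convert: Contact area A = π·d²/4 = π·(0.003029 m)²/4 = 7.206e-06 m².
Expressed in SI base units: W = 265.9 N, H = 5.525e+09 Pa, K = 1.004e-05.
Worn volume V = K·W·L/H = 1.004e-05 · 265.9 · 3.100 / 5.525e+09 = 1.498e-12 m³.
Wear depth h = V/A = 1.498e-12 / 7.206e-06 = 2.079e-07 m.

value=2.079e-07 m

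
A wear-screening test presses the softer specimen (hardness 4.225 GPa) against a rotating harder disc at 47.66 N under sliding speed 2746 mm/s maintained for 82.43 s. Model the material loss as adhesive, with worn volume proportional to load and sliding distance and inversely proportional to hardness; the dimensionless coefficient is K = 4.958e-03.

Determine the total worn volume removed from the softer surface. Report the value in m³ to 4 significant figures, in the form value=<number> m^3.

Intermediates are displayed rounded; the computation keeps exact precision; a lone final rounding: 4 significant figures.
Sliding speed v = 2746 mm/s = 2.746 m/s. Sliding distance L = v·t = 2.746 m/s × 82.43 s = 226.4 m.
Hardness H = 4.225 GPa = 4.225e+09 Pa.
SI base units throughout: W = 47.66 N, H = 4.225e+09 Pa, K = 4.958e-03.
Wear volume V = K·W·L/H = 4.958e-03 · 47.66 · 226.4 / 4.225e+09 = 1.266e-08 m³.

value=1.266e-08 m^3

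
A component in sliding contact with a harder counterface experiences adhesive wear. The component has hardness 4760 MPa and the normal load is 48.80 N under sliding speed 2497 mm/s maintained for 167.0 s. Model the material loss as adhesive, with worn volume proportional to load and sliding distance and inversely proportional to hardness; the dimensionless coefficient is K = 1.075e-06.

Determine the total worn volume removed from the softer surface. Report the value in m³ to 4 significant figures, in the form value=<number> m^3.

value=4.596e-12 m^3

Intermediate values appear rounded, and all working math runs at full float precision; rounded just once: 4 significant figures.
Sliding speed v = 2497 mm/s = 2.497 m/s. Distance covered L = v·t = 2.497 m/s × 167.0 s = 417.0 m.
Hardness H = 4760 MPa = 4.760e+09 Pa.
SI base units throughout: W = 48.80 N, H = 4.760e+09 Pa, K = 1.075e-06.
The Archard volume V = K·W·L/H = 1.075e-06 · 48.80 · 417.0 / 4.760e+09 = 4.596e-12 m³.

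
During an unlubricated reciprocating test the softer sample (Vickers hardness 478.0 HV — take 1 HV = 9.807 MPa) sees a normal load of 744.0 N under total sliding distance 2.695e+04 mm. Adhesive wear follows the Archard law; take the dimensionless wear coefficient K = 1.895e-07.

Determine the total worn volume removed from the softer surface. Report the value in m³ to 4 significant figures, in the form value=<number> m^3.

value=8.105e-13 m^3

All working math maintains full precision — intermediates appear rounded, and a single final rounding, at 4 significant figures.
Path length L = 2.695e+04 mm = 26.95 m.
Hardness H = 478.0 HV × 9.807 MPa/HV = 4688 MPa = 4.688e+09 Pa.
Restated in SI base units: W = 744.0 N, H = 4.688e+09 Pa, K = 1.895e-07.
Apply Archard: V = K·W·L/H = 1.895e-07 · 744.0 · 26.95 / 4.688e+09 = 8.105e-13 m³.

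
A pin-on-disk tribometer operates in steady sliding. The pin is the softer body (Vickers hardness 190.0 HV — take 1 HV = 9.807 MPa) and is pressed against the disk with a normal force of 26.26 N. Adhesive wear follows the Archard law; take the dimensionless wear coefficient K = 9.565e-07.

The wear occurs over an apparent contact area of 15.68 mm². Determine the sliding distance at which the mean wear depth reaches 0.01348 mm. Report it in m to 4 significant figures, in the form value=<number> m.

The computation maintains full float precision. The intermediates are shown rounded, and a single final rounding, at 4 significant digits.
Hardness H = 190.0 HV × 9.807 MPa/HV = 1863 MPa = 1.863e+09 Pa.
Contact area A = 15.68 mm² = 1.568e-05 m².
Depth limit h_lim = 0.01348 mm = 1.348e-05 m.
SI base units throughout: W = 26.26 N, H = 1.863e+09 Pa, K = 9.565e-07.
Wearable volume V_lim = h_lim·A = 1.348e-05 · 1.568e-05 = 2.114e-10 m³.
Sliding life L = V_lim·H/(K·W) = 2.114e-10 · 1.863e+09 / (9.565e-07 · 26.26) = 1.568e+04 m.

value=1.568e+04 m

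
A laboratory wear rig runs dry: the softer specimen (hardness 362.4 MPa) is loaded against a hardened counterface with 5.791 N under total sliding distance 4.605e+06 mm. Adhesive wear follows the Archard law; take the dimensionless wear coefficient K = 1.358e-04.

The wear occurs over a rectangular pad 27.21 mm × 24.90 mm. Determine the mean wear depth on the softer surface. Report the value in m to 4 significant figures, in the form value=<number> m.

value=1.475e-05 m

Each operation runs at full precision, and the intermediates are printed rounded — a lone final rounding to four significant digits.
Convert: Sliding distance L = 4.605e+06 mm = 4605 m.
Convert: Hardness H = 362.4 MPa = 3.624e+08 Pa.
Convert: Pad sides 27.21 mm × 24.90 mm = 0.02721 m × 0.02490 m. Contact area A = 0.02721 m × 0.02490 m = 6.775e-04 m².
Collected in SI base units: W = 5.791 N, H = 3.624e+08 Pa, K = 1.358e-04.
The Archard volume V = K·W·L/H = 1.358e-04 · 5.791 · 4605 / 3.624e+08 = 9.993e-09 m³.
Mean wear depth h = V/A = 9.993e-09 / 6.775e-04 = 1.475e-05 m.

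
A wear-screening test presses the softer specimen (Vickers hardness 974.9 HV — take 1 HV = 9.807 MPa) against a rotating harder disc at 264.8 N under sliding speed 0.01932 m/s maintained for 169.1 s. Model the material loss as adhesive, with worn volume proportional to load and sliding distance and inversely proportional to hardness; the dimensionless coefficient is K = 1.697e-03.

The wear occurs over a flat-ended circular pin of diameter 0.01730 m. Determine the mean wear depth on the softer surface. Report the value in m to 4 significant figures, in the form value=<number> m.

value=6.532e-07 m

All working math holds exact precision. The intermediates are displayed rounded. Rounded just once: four significant digits.
The distance L = v·t = 0.01932 m/s × 169.1 s = 3.267 m.
Hardness H = 974.9 HV × 9.807 MPa/HV = 9561 MPa = 9.561e+09 Pa.
Contact area A = π·d²/4 = π·(0.01730 m)²/4 = 2.351e-04 m².
Expressed in SI base units: W = 264.8 N, H = 9.561e+09 Pa, K = 1.697e-03.
Volume removed: V = K·W·L/H = 1.697e-03 · 264.8 · 3.267 / 9.561e+09 = 1.536e-10 m³.
Mean depth h = V/A = 1.536e-10 / 2.351e-04 = 6.532e-07 m.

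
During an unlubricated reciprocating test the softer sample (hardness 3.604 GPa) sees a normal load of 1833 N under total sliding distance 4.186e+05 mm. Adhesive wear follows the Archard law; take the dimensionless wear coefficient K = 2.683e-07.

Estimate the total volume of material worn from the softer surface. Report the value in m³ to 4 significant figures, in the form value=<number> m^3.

value=5.712e-11 m^3

Shown intermediates are rounded. Every step carries exact precision — one final rounding: 4 significant figures.
Distance L = 4.186e+05 mm = 418.6 m.
Hardness H = 3.604 GPa = 3.604e+09 Pa.
Collected in SI base units: W = 1833 N, H = 3.604e+09 Pa, K = 2.683e-07.
The Archard volume V = K·W·L/H = 2.683e-07 · 1833 · 418.6 / 3.604e+09 = 5.712e-11 m³.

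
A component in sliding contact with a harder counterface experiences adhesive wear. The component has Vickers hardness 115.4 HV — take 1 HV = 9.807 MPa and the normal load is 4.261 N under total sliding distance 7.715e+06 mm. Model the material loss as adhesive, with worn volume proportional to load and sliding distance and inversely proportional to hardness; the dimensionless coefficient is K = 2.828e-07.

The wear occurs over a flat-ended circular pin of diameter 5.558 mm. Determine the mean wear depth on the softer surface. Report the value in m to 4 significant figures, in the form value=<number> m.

value=3.386e-07 m

Intermediates are displayed rounded — the algebra carries full precision; rounded once at the end: 4 significant digits.
Path length L = 7.715e+06 mm = 7715 m.
Hardness H = 115.4 HV × 9.807 MPa/HV = 1132 MPa = 1.132e+09 Pa.
Pin diameter d = 5.558 mm = 0.005558 m. Contact area A = π·d²/4 = π·(0.005558 m)²/4 = 2.426e-05 m².
In SI base units: W = 4.261 N, H = 1.132e+09 Pa, K = 2.828e-07.
Wear volume V = K·W·L/H = 2.828e-07 · 4.261 · 7715 / 1.132e+09 = 8.215e-12 m³.
Mean depth h = V/A = 8.215e-12 / 2.426e-05 = 3.386e-07 m.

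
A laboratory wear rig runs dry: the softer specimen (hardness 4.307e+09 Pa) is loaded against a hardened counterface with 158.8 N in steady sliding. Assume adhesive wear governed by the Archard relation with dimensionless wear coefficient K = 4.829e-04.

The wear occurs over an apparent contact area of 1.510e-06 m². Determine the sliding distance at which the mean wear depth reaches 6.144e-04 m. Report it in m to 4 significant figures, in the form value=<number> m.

Displayed values are rounded; the computation carries full float precision; one final rounding: 4 significant digits.
In SI base units, W = 158.8 N, H = 4.307e+09 Pa, K = 4.829e-04.
Limit volume V_lim = h_lim·A = 6.144e-04 · 1.510e-06 = 9.277e-10 m³.
Sliding life L = V_lim·H/(K·W) = 9.277e-10 · 4.307e+09 / (4.829e-04 · 158.8) = 52.11 m.

value=52.11 m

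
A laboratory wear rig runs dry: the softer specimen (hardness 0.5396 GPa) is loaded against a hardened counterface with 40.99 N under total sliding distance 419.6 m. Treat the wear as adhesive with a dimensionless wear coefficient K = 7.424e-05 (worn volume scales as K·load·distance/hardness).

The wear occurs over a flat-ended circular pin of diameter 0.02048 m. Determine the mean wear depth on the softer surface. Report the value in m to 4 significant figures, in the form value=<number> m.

value=7.183e-06 m

Every step carries full precision — shown intermediates are rounded, and a single final rounding to four significant digits.
Hardness H = 0.5396 GPa = 5.396e+08 Pa.
Contact area A = π·d²/4 = π·(0.02048 m)²/4 = 3.294e-04 m².
Expressed in SI base units: W = 40.99 N, H = 5.396e+08 Pa, K = 7.424e-05.
Wear volume V = K·W·L/H = 7.424e-05 · 40.99 · 419.6 / 5.396e+08 = 2.366e-09 m³.
Wear depth h = V/A = 2.366e-09 / 3.294e-04 = 7.183e-06 m.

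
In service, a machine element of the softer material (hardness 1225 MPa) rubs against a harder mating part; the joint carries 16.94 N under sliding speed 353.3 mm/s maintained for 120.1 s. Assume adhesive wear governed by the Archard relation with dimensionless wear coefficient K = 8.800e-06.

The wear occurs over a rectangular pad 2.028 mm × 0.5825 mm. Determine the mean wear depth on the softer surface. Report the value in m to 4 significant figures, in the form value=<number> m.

The algebra holds exact precision — intermediates appear rounded — a single final rounding, at 4 significant digits.
Convert: Sliding speed v = 353.3 mm/s = 0.3533 m/s. Distance L = v·t = 0.3533 m/s × 120.1 s = 42.43 m.
Convert: Hardness H = 1225 MPa = 1.225e+09 Pa.
Convert: Pad sides 2.028 mm × 0.5825 mm = 2.028e-03 m × 5.825e-04 m. Contact area A = 2.028e-03 m × 5.825e-04 m = 1.181e-06 m².
Expressed in SI base units: W = 16.94 N, H = 1.225e+09 Pa, K = 8.800e-06.
By Archard's law, V = K·W·L/H = 8.800e-06 · 16.94 · 42.43 / 1.225e+09 = 5.164e-12 m³.
Depth h = V/A = 5.164e-12 / 1.181e-06 = 4.371e-06 m.

value=4.371e-06 m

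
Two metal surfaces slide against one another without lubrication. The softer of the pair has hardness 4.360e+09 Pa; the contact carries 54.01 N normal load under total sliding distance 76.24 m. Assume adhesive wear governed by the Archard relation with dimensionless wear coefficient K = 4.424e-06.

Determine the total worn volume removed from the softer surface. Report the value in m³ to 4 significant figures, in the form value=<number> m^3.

The intermediates appear rounded; each operation maintains full float precision — one final rounding, at four significant figures.
Restated in SI base units: W = 54.01 N, H = 4.360e+09 Pa, K = 4.424e-06.
Worn volume V = K·W·L/H = 4.424e-06 · 54.01 · 76.24 / 4.360e+09 = 4.178e-12 m³.

value=4.178e-12 m^3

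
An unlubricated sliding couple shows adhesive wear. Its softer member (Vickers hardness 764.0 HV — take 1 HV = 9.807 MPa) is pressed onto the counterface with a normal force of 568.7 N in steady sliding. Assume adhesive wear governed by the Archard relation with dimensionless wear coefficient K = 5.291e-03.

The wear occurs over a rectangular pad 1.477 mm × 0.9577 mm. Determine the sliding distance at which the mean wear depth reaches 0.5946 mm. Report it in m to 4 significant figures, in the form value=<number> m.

Shown intermediates are rounded; each operation carries exact precision. Rounded once at the end to 4 significant figures.
Hardness H = 764.0 HV × 9.807 MPa/HV = 7493 MPa = 7.493e+09 Pa.
Pad sides 1.477 mm × 0.9577 mm = 1.477e-03 m × 9.577e-04 m. Contact area A = 1.477e-03 m × 9.577e-04 m = 1.415e-06 m².
Depth limit h_lim = 0.5946 mm = 5.946e-04 m.
Working in SI base units: W = 568.7 N, H = 7.493e+09 Pa, K = 5.291e-03.
Allowed volume V_lim = h_lim·A = 5.946e-04 · 1.415e-06 = 8.411e-10 m³.
Inverting, life L = V_lim·H/(K·W) = 8.411e-10 · 7.493e+09 / (5.291e-03 · 568.7) = 2.094 m.

value=2.094 m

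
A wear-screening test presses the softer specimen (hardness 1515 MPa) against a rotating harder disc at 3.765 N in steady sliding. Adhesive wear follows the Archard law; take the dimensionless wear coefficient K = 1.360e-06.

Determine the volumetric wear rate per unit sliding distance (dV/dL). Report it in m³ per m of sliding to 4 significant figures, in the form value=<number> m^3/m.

value=3.380e-15 m^3/m

All working math keeps exact precision, and the intermediates are shown rounded. Rounded just once: four significant digits.
Convert: Hardness H = 1515 MPa = 1.515e+09 Pa.
Expressed in SI base units: W = 3.765 N, H = 1.515e+09 Pa, K = 1.360e-06.
Sliding wear rate dV/dL = K·W/H: 1.360e-06 · 3.765 / 1.515e+09 = 3.380e-15 m³/m.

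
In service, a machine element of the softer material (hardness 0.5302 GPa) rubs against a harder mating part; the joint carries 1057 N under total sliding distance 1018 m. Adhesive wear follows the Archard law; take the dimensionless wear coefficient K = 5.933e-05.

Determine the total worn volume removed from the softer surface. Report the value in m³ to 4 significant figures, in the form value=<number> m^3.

Each operation keeps exact precision — intermediate values are shown rounded, and rounded once at the end: 4 significant figures.
Hardness H = 0.5302 GPa = 5.302e+08 Pa.
Restated in SI base units: W = 1057 N, H = 5.302e+08 Pa, K = 5.933e-05.
By Archard's law, V = K·W·L/H = 5.933e-05 · 1057 · 1018 / 5.302e+08 = 1.204e-07 m³.

value=1.204e-07 m^3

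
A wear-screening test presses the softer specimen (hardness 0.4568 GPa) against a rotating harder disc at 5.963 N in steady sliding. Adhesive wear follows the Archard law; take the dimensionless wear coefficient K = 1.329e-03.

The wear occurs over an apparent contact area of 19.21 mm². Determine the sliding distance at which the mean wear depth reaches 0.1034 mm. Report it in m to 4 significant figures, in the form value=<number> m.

Intermediate values are printed rounded, and all working math maintains full precision, and one last rounding to 4 significant digits.
Convert: Hardness H = 0.4568 GPa = 4.568e+08 Pa.
Convert: Contact area A = 19.21 mm² = 1.921e-05 m².
Convert: Depth limit h_lim = 0.1034 mm = 1.034e-04 m.
In SI base units, W = 5.963 N, H = 4.568e+08 Pa, K = 1.329e-03.
Volume at the limit: V_lim = h_lim·A = 1.034e-04 · 1.921e-05 = 1.986e-09 m³.
Thus life L = V_lim·H/(K·W) = 1.986e-09 · 4.568e+08 / (1.329e-03 · 5.963) = 114.5 m.

value=114.5 m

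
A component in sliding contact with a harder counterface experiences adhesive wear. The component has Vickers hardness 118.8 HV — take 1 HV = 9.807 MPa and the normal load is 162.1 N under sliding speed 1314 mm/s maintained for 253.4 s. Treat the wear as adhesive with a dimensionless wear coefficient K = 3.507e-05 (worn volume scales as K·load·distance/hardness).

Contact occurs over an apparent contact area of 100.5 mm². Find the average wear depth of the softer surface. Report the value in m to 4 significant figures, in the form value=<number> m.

value=1.617e-05 m

Intermediates are displayed rounded — the algebra maintains full precision; one last rounding, at four significant digits.
Convert: Sliding speed v = 1314 mm/s = 1.314 m/s. Distance covered L = v·t = 1.314 m/s × 253.4 s = 333.0 m.
Convert: Hardness H = 118.8 HV × 9.807 MPa/HV = 1165 MPa = 1.165e+09 Pa.
Convert: Contact area A = 100.5 mm² = 1.005e-04 m².
As SI base values: W = 162.1 N, H = 1.165e+09 Pa, K = 3.507e-05.
Archard volume V = K·W·L/H = 3.507e-05 · 162.1 · 333.0 / 1.165e+09 = 1.625e-09 m³.
Depth of wear h = V/A = 1.625e-09 / 1.005e-04 = 1.617e-05 m.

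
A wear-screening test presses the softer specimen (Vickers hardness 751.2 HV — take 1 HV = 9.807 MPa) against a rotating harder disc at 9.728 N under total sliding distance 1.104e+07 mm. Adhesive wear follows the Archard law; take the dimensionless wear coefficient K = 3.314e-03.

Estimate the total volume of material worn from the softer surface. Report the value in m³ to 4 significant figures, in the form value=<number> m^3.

value=4.831e-08 m^3

Intermediates appear rounded; the algebra carries full float precision, and rounded just once to 4 significant digits.
Convert: Sliding distance L = 1.104e+07 mm = 1.104e+04 m.
Convert: Hardness H = 751.2 HV × 9.807 MPa/HV = 7367 MPa = 7.367e+09 Pa.
SI base units throughout: W = 9.728 N, H = 7.367e+09 Pa, K = 3.314e-03.
Archard relation: V = K·W·L/H = 3.314e-03 · 9.728 · 1.104e+04 / 7.367e+09 = 4.831e-08 m³.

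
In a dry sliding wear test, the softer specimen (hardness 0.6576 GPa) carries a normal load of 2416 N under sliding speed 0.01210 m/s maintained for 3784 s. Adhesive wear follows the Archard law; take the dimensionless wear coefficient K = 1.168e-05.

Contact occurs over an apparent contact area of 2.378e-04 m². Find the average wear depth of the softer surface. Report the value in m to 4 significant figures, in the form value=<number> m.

value=8.262e-06 m

The intermediates are displayed rounded, and every step holds full float precision — one last rounding, at four significant figures.
Convert: Sliding distance L = v·t = 0.01210 m/s × 3784 s = 45.79 m.
Convert: Hardness H = 0.6576 GPa = 6.576e+08 Pa.
In SI base units: W = 2416 N, H = 6.576e+08 Pa, K = 1.168e-05.
Archard relation: V = K·W·L/H = 1.168e-05 · 2416 · 45.79 / 6.576e+08 = 1.965e-09 m³.
Depth of wear h = V/A = 1.965e-09 / 2.378e-04 = 8.262e-06 m.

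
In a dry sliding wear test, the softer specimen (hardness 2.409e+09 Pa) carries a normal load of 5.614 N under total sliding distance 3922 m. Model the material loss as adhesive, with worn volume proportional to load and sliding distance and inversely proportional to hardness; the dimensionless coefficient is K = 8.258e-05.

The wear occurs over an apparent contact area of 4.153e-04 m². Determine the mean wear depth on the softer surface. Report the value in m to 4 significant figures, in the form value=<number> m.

value=1.817e-06 m

The intermediates are printed rounded. All working math maintains full precision, and a single final rounding: four significant figures.
In SI base units: W = 5.614 N, H = 2.409e+09 Pa, K = 8.258e-05.
Wear volume V = K·W·L/H = 8.258e-05 · 5.614 · 3922 / 2.409e+09 = 7.548e-10 m³.
Mean wear depth h = V/A = 7.548e-10 / 4.153e-04 = 1.817e-06 m.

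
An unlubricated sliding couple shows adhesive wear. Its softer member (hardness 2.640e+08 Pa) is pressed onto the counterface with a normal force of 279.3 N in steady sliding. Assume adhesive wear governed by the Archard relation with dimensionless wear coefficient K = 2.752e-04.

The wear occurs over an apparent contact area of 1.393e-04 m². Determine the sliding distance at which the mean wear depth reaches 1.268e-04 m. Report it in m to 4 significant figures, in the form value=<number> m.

value=60.67 m

The computation runs at full float precision — quoted intermediates are rounded; a lone final rounding: four significant digits.
Collected in SI base units: W = 279.3 N, H = 2.640e+08 Pa, K = 2.752e-04.
Wearable volume V_lim = h_lim·A = 1.268e-04 · 1.393e-04 = 1.766e-08 m³.
Sliding life L = V_lim·H/(K·W) = 1.766e-08 · 2.640e+08 / (2.752e-04 · 279.3) = 60.67 m.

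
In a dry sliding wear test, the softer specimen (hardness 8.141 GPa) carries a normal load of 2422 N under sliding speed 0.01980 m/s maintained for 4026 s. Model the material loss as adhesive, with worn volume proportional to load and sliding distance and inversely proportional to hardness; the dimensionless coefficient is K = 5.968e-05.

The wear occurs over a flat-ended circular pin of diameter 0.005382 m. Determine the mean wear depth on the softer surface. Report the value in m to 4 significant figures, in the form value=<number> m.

value=6.221e-05 m

All arithmetic holds full precision, and quoted intermediates are rounded; rounded once at the end: 4 significant figures.
Distance L = v·t = 0.01980 m/s × 4026 s = 79.71 m.
Hardness H = 8.141 GPa = 8.141e+09 Pa.
Contact area A = π·d²/4 = π·(0.005382 m)²/4 = 2.275e-05 m².
SI base units throughout: W = 2422 N, H = 8.141e+09 Pa, K = 5.968e-05.
Wear volume V = K·W·L/H = 5.968e-05 · 2422 · 79.71 / 8.141e+09 = 1.415e-09 m³.
Wear depth h = V/A = 1.415e-09 / 2.275e-05 = 6.221e-05 m.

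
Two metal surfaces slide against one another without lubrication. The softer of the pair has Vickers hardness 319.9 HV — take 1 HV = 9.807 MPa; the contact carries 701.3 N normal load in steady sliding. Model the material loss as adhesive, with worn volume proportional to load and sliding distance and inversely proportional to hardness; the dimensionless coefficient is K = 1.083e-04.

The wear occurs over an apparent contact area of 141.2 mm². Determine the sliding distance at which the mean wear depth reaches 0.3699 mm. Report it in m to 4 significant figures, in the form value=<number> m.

The intermediates are shown rounded — each operation holds full float precision, and rounded just once, at 4 significant digits.
Convert: Hardness H = 319.9 HV × 9.807 MPa/HV = 3137 MPa = 3.137e+09 Pa.
Convert: Contact area A = 141.2 mm² = 1.412e-04 m².
Convert: Depth limit h_lim = 0.3699 mm = 3.699e-04 m.
In SI base units, W = 701.3 N, H = 3.137e+09 Pa, K = 1.083e-04.
Wearable volume V_lim = h_lim·A = 3.699e-04 · 1.412e-04 = 5.223e-08 m³.
So the life L = V_lim·H/(K·W) = 5.223e-08 · 3.137e+09 / (1.083e-04 · 701.3) = 2157 m.

value=2157 m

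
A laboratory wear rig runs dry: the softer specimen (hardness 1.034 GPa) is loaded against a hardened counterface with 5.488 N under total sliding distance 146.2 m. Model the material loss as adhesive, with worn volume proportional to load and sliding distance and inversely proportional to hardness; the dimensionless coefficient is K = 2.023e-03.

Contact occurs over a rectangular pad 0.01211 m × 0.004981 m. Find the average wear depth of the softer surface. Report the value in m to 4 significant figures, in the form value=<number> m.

Intermediates are displayed rounded. All working math carries full float precision; a single final rounding: 4 significant digits.
Hardness H = 1.034 GPa = 1.034e+09 Pa.
Contact area A = 0.01211 m × 0.004981 m = 6.032e-05 m².
Collected in SI base units: W = 5.488 N, H = 1.034e+09 Pa, K = 2.023e-03.
The Archard volume V = K·W·L/H = 2.023e-03 · 5.488 · 146.2 / 1.034e+09 = 1.570e-09 m³.
Mean wear depth h = V/A = 1.570e-09 / 6.032e-05 = 2.602e-05 m.

value=2.602e-05 m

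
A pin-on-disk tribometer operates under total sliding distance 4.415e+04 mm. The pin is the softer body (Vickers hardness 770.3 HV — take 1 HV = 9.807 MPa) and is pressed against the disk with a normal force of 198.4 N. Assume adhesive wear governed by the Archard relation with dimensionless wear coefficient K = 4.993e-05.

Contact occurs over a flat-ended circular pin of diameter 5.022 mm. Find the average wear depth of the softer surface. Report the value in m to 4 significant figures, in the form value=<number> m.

All arithmetic carries full float precision, and the intermediates are displayed rounded; one last rounding, at four significant digits.
Convert: The distance L = 4.415e+04 mm = 44.15 m.
Convert: Hardness H = 770.3 HV × 9.807 MPa/HV = 7554 MPa = 7.554e+09 Pa.
Convert: Pin diameter d = 5.022 mm = 0.005022 m. Contact area A = π·d²/4 = π·(0.005022 m)²/4 = 1.981e-05 m².
Collected in SI base units: W = 198.4 N, H = 7.554e+09 Pa, K = 4.993e-05.
Worn volume V = K·W·L/H = 4.993e-05 · 198.4 · 44.15 / 7.554e+09 = 5.789e-11 m³.
Depth of wear h = V/A = 5.789e-11 / 1.981e-05 = 2.923e-06 m.

value=2.923e-06 m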